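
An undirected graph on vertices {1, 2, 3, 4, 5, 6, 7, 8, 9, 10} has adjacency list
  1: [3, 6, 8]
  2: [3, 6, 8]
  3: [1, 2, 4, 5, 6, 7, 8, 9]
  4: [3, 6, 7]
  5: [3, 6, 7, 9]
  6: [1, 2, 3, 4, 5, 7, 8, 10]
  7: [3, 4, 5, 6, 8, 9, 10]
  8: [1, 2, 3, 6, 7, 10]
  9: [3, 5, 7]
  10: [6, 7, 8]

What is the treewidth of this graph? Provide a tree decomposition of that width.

Each bag holds 4 vertices, so the decomposition has width 3, which upper-bounds the treewidth. On the other hand G contains the 4-clique {6, 7, 8, 10}. A clique must lie in a single bag of any decomposition, so no decomposition can have width below 3. The upper and lower bounds meet at 3, so that is the treewidth.

Treewidth 3.
One optimal decomposition is:
Bags: B1 = {3, 6, 7, 8}  B2 = {6, 7, 8, 10}  B3 = {3, 5, 6, 7}  B4 = {2, 3, 6, 8}  B5 = {1, 3, 6, 8}  B6 = {3, 5, 7, 9}  B7 = {3, 4, 6, 7}
Tree: B1–B2, B1–B3, B1–B4, B1–B5, B3–B6, B1–B7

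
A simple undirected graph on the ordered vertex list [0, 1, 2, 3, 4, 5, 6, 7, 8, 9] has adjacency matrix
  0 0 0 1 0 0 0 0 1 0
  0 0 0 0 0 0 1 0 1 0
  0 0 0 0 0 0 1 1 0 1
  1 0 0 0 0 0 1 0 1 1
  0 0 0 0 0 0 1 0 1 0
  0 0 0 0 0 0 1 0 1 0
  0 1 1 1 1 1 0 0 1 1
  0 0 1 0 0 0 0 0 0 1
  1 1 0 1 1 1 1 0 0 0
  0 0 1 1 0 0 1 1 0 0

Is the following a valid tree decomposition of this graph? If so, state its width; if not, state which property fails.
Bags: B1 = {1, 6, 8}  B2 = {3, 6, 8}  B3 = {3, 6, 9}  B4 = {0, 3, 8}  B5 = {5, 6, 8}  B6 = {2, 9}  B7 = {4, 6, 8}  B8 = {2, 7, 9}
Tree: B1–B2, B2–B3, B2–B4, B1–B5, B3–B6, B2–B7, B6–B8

No — edge (6,2) lies in no bag.

A tree decomposition must satisfy three properties: every vertex lies in some bag; for every edge, both endpoints lie together in some bag; and for every vertex, the bags containing it form a connected subtree. Here edge (6,2) lies in no bag, so the decomposition is invalid.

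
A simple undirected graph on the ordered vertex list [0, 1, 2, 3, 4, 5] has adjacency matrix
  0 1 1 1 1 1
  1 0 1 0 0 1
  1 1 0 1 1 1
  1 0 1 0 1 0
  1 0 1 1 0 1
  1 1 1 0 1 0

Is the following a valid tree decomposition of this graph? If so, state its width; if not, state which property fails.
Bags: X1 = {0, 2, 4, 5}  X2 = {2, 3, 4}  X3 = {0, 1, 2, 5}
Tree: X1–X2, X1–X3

No — edge (0,3) lies in no bag.

A tree decomposition must satisfy three properties: every vertex lies in some bag; for every edge, both endpoints lie together in some bag; and for every vertex, the bags containing it form a connected subtree. Here edge (0,3) lies in no bag, so the decomposition is invalid.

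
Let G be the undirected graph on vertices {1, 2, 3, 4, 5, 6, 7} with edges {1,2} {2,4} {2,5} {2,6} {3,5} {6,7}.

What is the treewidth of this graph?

A width-1 tree decomposition is:
Bags: B1 = {2, 6}  B2 = {2, 5}  B3 = {3, 5}  B4 = {1, 2}  B5 = {6, 7}  B6 = {2, 4}
Tree: B1–B2, B2–B3, B1–B4, B1–B5, B2–B6
Each bag holds 2 vertices, so the decomposition has width 1, which upper-bounds the treewidth. Any graph with an edge has treewidth ≥ 1, and G has the edge 2–6. Combining the bounds, tw(G) = 1.

1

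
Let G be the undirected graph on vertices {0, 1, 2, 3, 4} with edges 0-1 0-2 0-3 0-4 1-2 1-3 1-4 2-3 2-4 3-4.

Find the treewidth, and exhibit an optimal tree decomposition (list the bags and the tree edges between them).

Treewidth 4.
One such decomposition:
Bags: B1 = {0, 1, 2, 3, 4}
Tree: (single bag)

With just one bag of size 5, the width is 5 − 1 = 4, so tw(G) ≤ 4. On the other hand G contains the 5-clique {0, 1, 2, 3, 4}. A clique must lie in a single bag of any decomposition, so no decomposition can have width below 4. Hence tw(G) = 4 exactly.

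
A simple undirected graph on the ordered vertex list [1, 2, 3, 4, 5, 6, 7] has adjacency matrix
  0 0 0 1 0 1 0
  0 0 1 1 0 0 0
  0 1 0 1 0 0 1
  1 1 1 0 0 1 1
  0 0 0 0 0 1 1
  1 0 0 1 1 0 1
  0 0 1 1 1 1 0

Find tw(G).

A width-2 tree decomposition is:
Bags: B1 = {3, 4, 7}  B2 = {2, 3, 4}  B3 = {4, 6, 7}  B4 = {5, 6, 7}  B5 = {1, 4, 6}
Tree: B1–B2, B1–B3, B3–B4, B3–B5
Each bag holds 3 vertices, so the decomposition has width 2, which upper-bounds the treewidth. Conversely, {1, 4, 6} is a clique of size 3, and the vertices of any clique must share a bag in every tree decomposition; so some bag has ≥ 3 vertices and tw(G) ≥ 2. Hence tw(G) = 2 exactly.

2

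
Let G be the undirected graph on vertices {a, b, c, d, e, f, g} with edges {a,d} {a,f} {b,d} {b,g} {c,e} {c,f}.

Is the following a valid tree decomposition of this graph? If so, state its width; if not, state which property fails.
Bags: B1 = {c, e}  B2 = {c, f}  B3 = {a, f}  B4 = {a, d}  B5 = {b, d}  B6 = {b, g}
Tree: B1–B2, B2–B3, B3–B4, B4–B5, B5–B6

Checking the three conditions: (i) the bags cover all of {a, b, c, d, e, f, g}; (ii) for each edge, some bag contains both endpoints; (iii) the bags containing any fixed vertex form a subtree. All hold, so the decomposition is valid with width 2 − 1 = 1.

Yes; width 1.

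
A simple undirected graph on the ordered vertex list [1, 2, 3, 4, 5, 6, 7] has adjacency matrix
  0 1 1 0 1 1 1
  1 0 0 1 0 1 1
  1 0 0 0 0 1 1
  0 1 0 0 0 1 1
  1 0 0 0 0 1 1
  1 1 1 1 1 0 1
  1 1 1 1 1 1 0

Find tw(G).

A width-3 tree decomposition is:
Bags: B1 = {1, 2, 6, 7}  B2 = {1, 5, 6, 7}  B3 = {2, 4, 6, 7}  B4 = {1, 3, 6, 7}
Tree: B1–B2, B1–B3, B2–B4
Each bag holds 4 vertices, so the decomposition has width 3, which upper-bounds the treewidth. For the lower bound, the 4 vertices {1, 2, 6, 7} are pairwise adjacent, and any tree decomposition puts a clique entirely inside one bag — forcing width ≥ 3. The upper and lower bounds meet at 3, so that is the treewidth.

3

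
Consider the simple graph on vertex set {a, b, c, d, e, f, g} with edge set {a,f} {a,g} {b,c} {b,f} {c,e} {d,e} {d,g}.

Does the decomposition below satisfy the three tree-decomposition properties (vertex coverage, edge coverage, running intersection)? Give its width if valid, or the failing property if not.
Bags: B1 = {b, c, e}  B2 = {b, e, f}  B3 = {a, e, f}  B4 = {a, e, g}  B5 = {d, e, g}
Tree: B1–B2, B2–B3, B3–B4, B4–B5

Yes; width 2.

Vertex coverage: the bags together contain {a, b, c, d, e, f, g}, the full vertex set. Edge coverage: each edge of G has both endpoints in at least one bag. Running intersection: for every vertex, the bags containing it form a connected subtree. All three properties hold, so this is a valid tree decomposition of width max|bag| − 1 = 2, and hence tw(G) ≤ 2.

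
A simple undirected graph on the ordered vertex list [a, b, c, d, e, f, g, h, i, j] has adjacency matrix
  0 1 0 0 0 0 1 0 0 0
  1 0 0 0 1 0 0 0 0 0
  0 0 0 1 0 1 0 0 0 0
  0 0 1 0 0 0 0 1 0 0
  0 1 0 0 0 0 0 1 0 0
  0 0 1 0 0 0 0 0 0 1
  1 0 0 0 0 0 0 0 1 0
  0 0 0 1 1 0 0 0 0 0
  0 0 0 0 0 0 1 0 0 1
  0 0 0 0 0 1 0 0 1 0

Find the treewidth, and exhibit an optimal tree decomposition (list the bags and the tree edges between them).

Every bag has size at most 3, so the width is 3 − 1 = 2 and tw(G) ≤ 2. Since f–j–i–g–a–b–e–h–d–c–f is a cycle in G, G is not acyclic. Forests are exactly the graphs of treewidth ≤ 1, so tw(G) ≥ 2. The upper and lower bounds meet at 2, so that is the treewidth.

Treewidth 2.
One such decomposition:
Bags: B1 = {f, i, j}  B2 = {f, g, i}  B3 = {a, f, g}  B4 = {a, b, f}  B5 = {b, e, f}  B6 = {e, f, h}  B7 = {d, f, h}  B8 = {c, d, f}
Tree: B1–B2, B2–B3, B3–B4, B4–B5, B5–B6, B6–B7, B7–B8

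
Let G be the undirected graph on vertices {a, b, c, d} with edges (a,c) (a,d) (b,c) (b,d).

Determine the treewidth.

2

A width-2 tree decomposition is:
Bags: B1 = {a, c, d}  B2 = {b, c, d}
Tree: B1–B2
Each bag holds 3 vertices, so the decomposition has width 2, which upper-bounds the treewidth. The edges c–a–d–b–c form a cycle, so G is not a tree and its treewidth is at least 2. Combining the bounds, tw(G) = 2.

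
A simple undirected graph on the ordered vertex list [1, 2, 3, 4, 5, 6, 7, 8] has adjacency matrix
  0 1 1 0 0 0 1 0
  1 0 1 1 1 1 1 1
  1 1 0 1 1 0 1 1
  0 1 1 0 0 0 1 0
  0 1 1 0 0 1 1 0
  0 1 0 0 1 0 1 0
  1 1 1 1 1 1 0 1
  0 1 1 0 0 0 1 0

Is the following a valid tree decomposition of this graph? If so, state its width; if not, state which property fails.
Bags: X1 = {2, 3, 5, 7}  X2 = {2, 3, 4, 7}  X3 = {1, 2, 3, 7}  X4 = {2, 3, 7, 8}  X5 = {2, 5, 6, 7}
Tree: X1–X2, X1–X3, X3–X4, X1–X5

Yes; width 3.

Every vertex of G appears in some bag (union = {1, 2, 3, 4, 5, 6, 7, 8}); every edge is covered by a bag; and for each vertex v the set of bags containing v is connected in the bag tree. The decomposition is therefore valid. The largest bag has 4 vertices, so the width is 3.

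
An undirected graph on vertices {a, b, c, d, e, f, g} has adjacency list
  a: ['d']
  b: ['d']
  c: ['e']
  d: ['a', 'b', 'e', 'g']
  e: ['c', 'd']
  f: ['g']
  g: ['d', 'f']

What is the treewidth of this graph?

1

A width-1 tree decomposition is:
Bags: B1 = {d, e}  B2 = {d, g}  B3 = {f, g}  B4 = {c, e}  B5 = {a, d}  B6 = {b, d}
Tree: B1–B2, B2–B3, B1–B4, B2–B5, B5–B6
Every bag has size at most 2, so the width is 2 − 1 = 1 and tw(G) ≤ 1. Any graph with an edge has treewidth ≥ 1, and G has the edge d–e. The upper and lower bounds meet at 1, so that is the treewidth.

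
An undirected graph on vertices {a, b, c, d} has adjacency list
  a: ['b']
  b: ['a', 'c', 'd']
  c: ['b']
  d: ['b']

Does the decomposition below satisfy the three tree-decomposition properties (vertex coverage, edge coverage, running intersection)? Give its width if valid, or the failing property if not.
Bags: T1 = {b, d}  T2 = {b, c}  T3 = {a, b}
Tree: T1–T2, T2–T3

Yes; width 1.

Checking the three conditions: (i) the bags cover all of {a, b, c, d}; (ii) for each edge, some bag contains both endpoints; (iii) the bags containing any fixed vertex form a subtree. All hold, so the decomposition is valid with width 2 − 1 = 1.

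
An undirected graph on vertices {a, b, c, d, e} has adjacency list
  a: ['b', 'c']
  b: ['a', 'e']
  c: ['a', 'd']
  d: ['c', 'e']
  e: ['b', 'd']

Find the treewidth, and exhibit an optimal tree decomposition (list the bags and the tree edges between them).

Treewidth 2.
One such decomposition:
Bags: B1 = {b, d, e}  B2 = {a, b, d}  B3 = {a, c, d}
Tree: B1–B2, B2–B3

Every bag has size at most 3, so the width is 3 − 1 = 2 and tw(G) ≤ 2. The edges d–e–b–a–c–d form a cycle, so G is not a tree and its treewidth is at least 2. The upper and lower bounds meet at 2, so that is the treewidth.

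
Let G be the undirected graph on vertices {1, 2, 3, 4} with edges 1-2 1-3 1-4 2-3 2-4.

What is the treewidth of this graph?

A width-2 tree decomposition is:
Bags: B1 = {1, 2, 3}  B2 = {1, 2, 4}
Tree: B1–B2
Every bag has size at most 3, so the width is 3 − 1 = 2 and tw(G) ≤ 2. For the lower bound, the 3 vertices {1, 2, 3} are pairwise adjacent, and any tree decomposition puts a clique entirely inside one bag — forcing width ≥ 2. Therefore the treewidth is 2.

2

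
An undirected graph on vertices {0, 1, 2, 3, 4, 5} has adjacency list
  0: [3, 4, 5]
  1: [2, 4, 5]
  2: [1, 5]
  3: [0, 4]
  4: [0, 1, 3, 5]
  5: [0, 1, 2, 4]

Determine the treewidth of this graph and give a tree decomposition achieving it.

The largest bag has 3 vertices, giving width 2; this decomposition certifies tw(G) ≤ 2. For the lower bound, the 3 vertices {1, 2, 5} are pairwise adjacent, and any tree decomposition puts a clique entirely inside one bag — forcing width ≥ 2. Hence tw(G) = 2 exactly.

Treewidth 2.
One such decomposition:
Bags: B1 = {1, 4, 5}  B2 = {0, 4, 5}  B3 = {1, 2, 5}  B4 = {0, 3, 4}
Tree: B1–B2, B1–B3, B2–B4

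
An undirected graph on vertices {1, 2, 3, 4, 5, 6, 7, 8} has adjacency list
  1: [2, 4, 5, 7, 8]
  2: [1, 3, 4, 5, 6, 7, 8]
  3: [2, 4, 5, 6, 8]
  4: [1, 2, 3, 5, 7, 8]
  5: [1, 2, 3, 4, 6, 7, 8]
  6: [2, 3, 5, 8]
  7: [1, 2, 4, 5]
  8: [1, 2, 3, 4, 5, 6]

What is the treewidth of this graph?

4

A width-4 tree decomposition is:
Bags: B1 = {1, 2, 4, 5, 7}  B2 = {1, 2, 4, 5, 8}  B3 = {2, 3, 4, 5, 8}  B4 = {2, 3, 5, 6, 8}
Tree: B1–B2, B2–B3, B3–B4
Each bag holds 5 vertices, so the decomposition has width 4, which upper-bounds the treewidth. On the other hand G contains the 5-clique {1, 2, 4, 5, 8}. A clique must lie in a single bag of any decomposition, so no decomposition can have width below 4. The upper and lower bounds meet at 4, so that is the treewidth.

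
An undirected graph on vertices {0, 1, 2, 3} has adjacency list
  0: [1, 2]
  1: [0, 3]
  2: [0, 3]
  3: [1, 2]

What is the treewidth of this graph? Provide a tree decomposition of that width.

The largest bag has 3 vertices, giving width 2; this decomposition certifies tw(G) ≤ 2. Since 3–2–0–1–3 is a cycle in G, G is not acyclic. Forests are exactly the graphs of treewidth ≤ 1, so tw(G) ≥ 2. Therefore the treewidth is 2.

Treewidth 2.
Bags: B1 = {0, 2, 3}  B2 = {0, 1, 3}
Tree: B1–B2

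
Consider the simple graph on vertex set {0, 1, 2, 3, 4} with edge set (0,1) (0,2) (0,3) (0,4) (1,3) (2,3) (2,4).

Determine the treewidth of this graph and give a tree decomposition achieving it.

Each bag holds 3 vertices, so the decomposition has width 2, which upper-bounds the treewidth. Conversely, {0, 1, 3} is a clique of size 3, and the vertices of any clique must share a bag in every tree decomposition; so some bag has ≥ 3 vertices and tw(G) ≥ 2. The upper and lower bounds meet at 2, so that is the treewidth.

Treewidth 2.
One optimal decomposition is:
Bags: B1 = {0, 2, 3}  B2 = {0, 1, 3}  B3 = {0, 2, 4}
Tree: B1–B2, B1–B3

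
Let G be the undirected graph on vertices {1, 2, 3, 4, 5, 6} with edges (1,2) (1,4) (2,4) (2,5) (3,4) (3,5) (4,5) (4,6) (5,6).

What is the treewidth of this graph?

A width-2 tree decomposition is:
Bags: B1 = {3, 4, 5}  B2 = {2, 4, 5}  B3 = {1, 2, 4}  B4 = {4, 5, 6}
Tree: B1–B2, B2–B3, B2–B4
Every bag has size at most 3, so the width is 3 − 1 = 2 and tw(G) ≤ 2. Conversely, {1, 2, 4} is a clique of size 3, and the vertices of any clique must share a bag in every tree decomposition; so some bag has ≥ 3 vertices and tw(G) ≥ 2. Combining the bounds, tw(G) = 2.

2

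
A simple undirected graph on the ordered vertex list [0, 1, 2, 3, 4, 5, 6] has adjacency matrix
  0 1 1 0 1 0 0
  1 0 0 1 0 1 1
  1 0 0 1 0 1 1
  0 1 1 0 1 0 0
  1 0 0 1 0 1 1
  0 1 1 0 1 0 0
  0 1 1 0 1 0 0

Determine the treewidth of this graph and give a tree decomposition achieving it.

Treewidth 3.
One optimal decomposition is:
Bags: B1 = {1, 2, 3, 4}  B2 = {0, 1, 2, 4}  B3 = {1, 2, 4, 5}  B4 = {1, 2, 4, 6}
Tree: B1–B2, B2–B3, B3–B4

Each bag holds 4 vertices, so the decomposition has width 3, which upper-bounds the treewidth. For the lower bound: the 4 vertex sets {3,4}, {0,1}, {2}, {5} are disjoint, each induces a connected subgraph, and every pair is joined by at least one edge of G. Contracting each set to a single vertex therefore yields K_{4} as a minor, and since treewidth is minor-monotone, tw(G) ≥ tw(K_{4}) = 3. Hence tw(G) = 3 exactly.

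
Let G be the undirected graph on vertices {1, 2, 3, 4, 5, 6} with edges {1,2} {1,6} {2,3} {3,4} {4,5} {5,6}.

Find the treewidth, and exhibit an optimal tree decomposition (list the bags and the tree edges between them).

The largest bag has 3 vertices, giving width 2; this decomposition certifies tw(G) ≤ 2. The edges 2–1–6–5–4–3–2 form a cycle, so G is not a tree and its treewidth is at least 2. Hence tw(G) = 2 exactly.

Treewidth 2.
One optimal decomposition is:
Bags: B1 = {1, 2, 6}  B2 = {2, 5, 6}  B3 = {2, 4, 5}  B4 = {2, 3, 4}
Tree: B1–B2, B2–B3, B3–B4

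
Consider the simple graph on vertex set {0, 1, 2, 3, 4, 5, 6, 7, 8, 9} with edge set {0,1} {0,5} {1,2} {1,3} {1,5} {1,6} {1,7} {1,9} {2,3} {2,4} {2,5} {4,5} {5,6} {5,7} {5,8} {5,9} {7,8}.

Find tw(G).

A width-2 tree decomposition is:
Bags: B1 = {1, 2, 5}  B2 = {1, 2, 3}  B3 = {1, 5, 9}  B4 = {1, 5, 7}  B5 = {2, 4, 5}  B6 = {5, 7, 8}  B7 = {0, 1, 5}  B8 = {1, 5, 6}
Tree: B1–B2, B1–B3, B1–B4, B1–B5, B4–B6, B3–B7, B1–B8
The largest bag has 3 vertices, giving width 2; this decomposition certifies tw(G) ≤ 2. For the lower bound, the 3 vertices {1, 2, 3} are pairwise adjacent, and any tree decomposition puts a clique entirely inside one bag — forcing width ≥ 2. The upper and lower bounds meet at 2, so that is the treewidth.

2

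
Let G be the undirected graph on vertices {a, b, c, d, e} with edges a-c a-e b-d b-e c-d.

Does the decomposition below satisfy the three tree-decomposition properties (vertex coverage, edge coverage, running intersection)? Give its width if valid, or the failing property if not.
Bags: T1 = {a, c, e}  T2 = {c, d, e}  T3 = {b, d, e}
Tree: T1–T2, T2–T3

Yes; width 2.

Every vertex of G appears in some bag (union = {a, b, c, d, e}); every edge is covered by a bag; and for each vertex v the set of bags containing v is connected in the bag tree. The decomposition is therefore valid. The largest bag has 3 vertices, so the width is 2.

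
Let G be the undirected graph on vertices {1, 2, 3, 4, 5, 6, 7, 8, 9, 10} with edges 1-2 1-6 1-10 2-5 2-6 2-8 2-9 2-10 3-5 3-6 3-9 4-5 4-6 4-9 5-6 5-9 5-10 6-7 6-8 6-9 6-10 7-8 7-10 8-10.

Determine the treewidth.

A width-3 tree decomposition is:
Bags: B1 = {2, 5, 6, 10}  B2 = {1, 2, 6, 10}  B3 = {2, 6, 8, 10}  B4 = {6, 7, 8, 10}  B5 = {2, 5, 6, 9}  B6 = {4, 5, 6, 9}  B7 = {3, 5, 6, 9}
Tree: B1–B2, B1–B3, B3–B4, B1–B5, B5–B6, B5–B7
Each bag holds 4 vertices, so the decomposition has width 3, which upper-bounds the treewidth. For the lower bound, the 4 vertices {2, 5, 6, 9} are pairwise adjacent, and any tree decomposition puts a clique entirely inside one bag — forcing width ≥ 3. The upper and lower bounds meet at 3, so that is the treewidth.

3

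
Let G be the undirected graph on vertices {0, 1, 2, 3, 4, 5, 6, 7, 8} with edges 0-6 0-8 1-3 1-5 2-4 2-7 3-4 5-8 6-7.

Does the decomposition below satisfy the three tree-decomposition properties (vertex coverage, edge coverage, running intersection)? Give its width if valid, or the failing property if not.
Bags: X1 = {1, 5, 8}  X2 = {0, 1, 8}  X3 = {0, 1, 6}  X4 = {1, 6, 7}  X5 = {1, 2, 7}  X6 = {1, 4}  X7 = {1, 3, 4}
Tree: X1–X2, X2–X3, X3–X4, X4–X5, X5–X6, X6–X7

A tree decomposition must satisfy three properties: every vertex lies in some bag; for every edge, both endpoints lie together in some bag; and for every vertex, the bags containing it form a connected subtree. Here edge (2,4) lies in no bag, so the decomposition is invalid.

No — edge (2,4) lies in no bag.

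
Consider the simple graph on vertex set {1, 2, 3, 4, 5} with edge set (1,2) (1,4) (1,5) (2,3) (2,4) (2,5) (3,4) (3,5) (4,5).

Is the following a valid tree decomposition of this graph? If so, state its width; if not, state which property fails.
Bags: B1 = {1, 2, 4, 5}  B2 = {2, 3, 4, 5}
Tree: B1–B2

Vertex coverage: the bags together contain {1, 2, 3, 4, 5}, the full vertex set. Edge coverage: each edge of G has both endpoints in at least one bag. Running intersection: for every vertex, the bags containing it form a connected subtree. All three properties hold, so this is a valid tree decomposition of width max|bag| − 1 = 3, and hence tw(G) ≤ 3.

Yes; width 3.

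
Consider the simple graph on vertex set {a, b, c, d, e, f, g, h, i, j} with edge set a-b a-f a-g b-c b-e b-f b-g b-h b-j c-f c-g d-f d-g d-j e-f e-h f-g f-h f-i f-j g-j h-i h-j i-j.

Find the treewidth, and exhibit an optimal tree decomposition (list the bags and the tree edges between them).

Treewidth 3.
One optimal decomposition is:
Bags: B1 = {b, f, h, j}  B2 = {b, f, g, j}  B3 = {b, c, f, g}  B4 = {b, e, f, h}  B5 = {d, f, g, j}  B6 = {a, b, f, g}  B7 = {f, h, i, j}
Tree: B1–B2, B2–B3, B1–B4, B2–B5, B3–B6, B1–B7

The largest bag has 4 vertices, giving width 3; this decomposition certifies tw(G) ≤ 3. Conversely, {d, f, g, j} is a clique of size 4, and the vertices of any clique must share a bag in every tree decomposition; so some bag has ≥ 4 vertices and tw(G) ≥ 3. Therefore the treewidth is 3.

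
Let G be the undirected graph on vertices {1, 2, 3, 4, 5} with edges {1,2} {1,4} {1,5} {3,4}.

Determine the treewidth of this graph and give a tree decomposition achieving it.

Treewidth 1.
One optimal decomposition is:
Bags: B1 = {1, 2}  B2 = {1, 5}  B3 = {1, 4}  B4 = {3, 4}
Tree: B1–B2, B1–B3, B3–B4

Every bag has size at most 2, so the width is 2 − 1 = 1 and tw(G) ≤ 1. Since G has at least one edge (e.g. 2–1), it is not an edgeless graph, so tw(G) ≥ 1. The upper and lower bounds meet at 1, so that is the treewidth.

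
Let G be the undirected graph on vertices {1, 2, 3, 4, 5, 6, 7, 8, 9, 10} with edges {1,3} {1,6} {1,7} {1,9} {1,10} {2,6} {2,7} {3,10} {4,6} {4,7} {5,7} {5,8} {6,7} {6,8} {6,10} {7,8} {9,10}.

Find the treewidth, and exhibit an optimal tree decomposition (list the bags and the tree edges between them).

Every bag has size at most 3, so the width is 3 − 1 = 2 and tw(G) ≤ 2. On the other hand G contains the 3-clique {1, 9, 10}. A clique must lie in a single bag of any decomposition, so no decomposition can have width below 2. Therefore the treewidth is 2.

Treewidth 2.
Bags: B1 = {1, 6, 7}  B2 = {6, 7, 8}  B3 = {1, 6, 10}  B4 = {2, 6, 7}  B5 = {1, 3, 10}  B6 = {5, 7, 8}  B7 = {4, 6, 7}  B8 = {1, 9, 10}
Tree: B1–B2, B1–B3, B1–B4, B3–B5, B2–B6, B2–B7, B5–B8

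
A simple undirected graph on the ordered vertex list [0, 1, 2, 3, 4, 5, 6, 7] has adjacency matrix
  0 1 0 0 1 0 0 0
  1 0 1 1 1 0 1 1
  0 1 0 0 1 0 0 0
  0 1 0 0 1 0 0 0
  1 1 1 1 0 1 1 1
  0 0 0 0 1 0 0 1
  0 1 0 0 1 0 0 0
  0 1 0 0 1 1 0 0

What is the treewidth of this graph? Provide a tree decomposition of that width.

Treewidth 2.
One such decomposition:
Bags: B1 = {1, 2, 4}  B2 = {1, 4, 7}  B3 = {1, 4, 6}  B4 = {1, 3, 4}  B5 = {0, 1, 4}  B6 = {4, 5, 7}
Tree: B1–B2, B2–B3, B1–B4, B3–B5, B2–B6

The largest bag has 3 vertices, giving width 2; this decomposition certifies tw(G) ≤ 2. On the other hand G contains the 3-clique {0, 1, 4}. A clique must lie in a single bag of any decomposition, so no decomposition can have width below 2. Therefore the treewidth is 2.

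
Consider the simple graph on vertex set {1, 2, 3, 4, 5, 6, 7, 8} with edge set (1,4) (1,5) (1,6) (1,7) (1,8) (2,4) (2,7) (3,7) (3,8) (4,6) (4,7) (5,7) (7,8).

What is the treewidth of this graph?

2

A width-2 tree decomposition is:
Bags: B1 = {1, 4, 7}  B2 = {1, 7, 8}  B3 = {2, 4, 7}  B4 = {1, 5, 7}  B5 = {3, 7, 8}  B6 = {1, 4, 6}
Tree: B1–B2, B1–B3, B2–B4, B2–B5, B1–B6
Every bag has size at most 3, so the width is 3 − 1 = 2 and tw(G) ≤ 2. For the lower bound, the 3 vertices {1, 4, 6} are pairwise adjacent, and any tree decomposition puts a clique entirely inside one bag — forcing width ≥ 2. Hence tw(G) = 2 exactly.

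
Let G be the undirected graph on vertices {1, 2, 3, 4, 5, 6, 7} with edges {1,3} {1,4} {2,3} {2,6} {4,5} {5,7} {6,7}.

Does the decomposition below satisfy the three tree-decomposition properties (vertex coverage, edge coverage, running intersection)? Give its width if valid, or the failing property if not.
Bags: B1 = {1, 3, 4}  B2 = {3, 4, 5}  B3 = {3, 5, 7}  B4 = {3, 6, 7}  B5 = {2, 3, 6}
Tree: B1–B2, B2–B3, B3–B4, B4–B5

Yes; width 2.

Checking the three conditions: (i) the bags cover all of {1, 2, 3, 4, 5, 6, 7}; (ii) for each edge, some bag contains both endpoints; (iii) the bags containing any fixed vertex form a subtree. All hold, so the decomposition is valid with width 3 − 1 = 2.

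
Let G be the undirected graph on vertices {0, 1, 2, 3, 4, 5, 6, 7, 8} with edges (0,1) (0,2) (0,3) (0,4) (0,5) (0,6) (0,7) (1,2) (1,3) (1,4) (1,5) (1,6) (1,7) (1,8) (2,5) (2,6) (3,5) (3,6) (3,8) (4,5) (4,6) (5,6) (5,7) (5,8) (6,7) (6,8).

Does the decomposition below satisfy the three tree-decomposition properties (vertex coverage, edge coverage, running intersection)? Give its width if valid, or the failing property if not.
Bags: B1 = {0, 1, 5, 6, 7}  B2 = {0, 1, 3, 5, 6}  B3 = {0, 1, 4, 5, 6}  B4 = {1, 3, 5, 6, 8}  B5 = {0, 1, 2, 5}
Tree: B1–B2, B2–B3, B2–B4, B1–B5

A tree decomposition must satisfy three properties: every vertex lies in some bag; for every edge, both endpoints lie together in some bag; and for every vertex, the bags containing it form a connected subtree. Here edge (6,2) lies in no bag, so the decomposition is invalid.

No — edge (6,2) lies in no bag.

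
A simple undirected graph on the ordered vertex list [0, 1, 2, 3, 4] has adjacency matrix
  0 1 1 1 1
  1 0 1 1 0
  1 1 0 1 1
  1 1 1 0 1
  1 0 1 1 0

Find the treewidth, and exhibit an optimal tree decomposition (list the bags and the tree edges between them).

Treewidth 3.
One optimal decomposition is:
Bags: B1 = {0, 1, 2, 3}  B2 = {0, 2, 3, 4}
Tree: B1–B2

Every bag has size at most 4, so the width is 4 − 1 = 3 and tw(G) ≤ 3. On the other hand G contains the 4-clique {0, 1, 2, 3}. A clique must lie in a single bag of any decomposition, so no decomposition can have width below 3. Therefore the treewidth is 3.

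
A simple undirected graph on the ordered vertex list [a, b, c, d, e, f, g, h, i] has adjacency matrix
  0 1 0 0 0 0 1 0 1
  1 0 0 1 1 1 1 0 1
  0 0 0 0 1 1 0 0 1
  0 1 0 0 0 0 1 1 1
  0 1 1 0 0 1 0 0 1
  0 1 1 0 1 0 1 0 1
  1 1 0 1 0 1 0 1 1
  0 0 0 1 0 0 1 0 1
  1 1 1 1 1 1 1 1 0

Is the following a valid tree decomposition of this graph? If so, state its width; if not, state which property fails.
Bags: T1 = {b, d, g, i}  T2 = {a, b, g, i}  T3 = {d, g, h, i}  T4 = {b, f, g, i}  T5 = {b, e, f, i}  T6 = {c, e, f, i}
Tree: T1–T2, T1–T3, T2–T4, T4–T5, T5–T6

Yes; width 3.

Vertex coverage: the bags together contain {a, b, c, d, e, f, g, h, i}, the full vertex set. Edge coverage: each edge of G has both endpoints in at least one bag. Running intersection: for every vertex, the bags containing it form a connected subtree. All three properties hold, so this is a valid tree decomposition of width max|bag| − 1 = 3, and hence tw(G) ≤ 3.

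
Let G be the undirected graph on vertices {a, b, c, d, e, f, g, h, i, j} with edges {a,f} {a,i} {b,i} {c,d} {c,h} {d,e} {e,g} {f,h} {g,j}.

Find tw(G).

A width-1 tree decomposition is:
Bags: B1 = {b, i}  B2 = {a, i}  B3 = {a, f}  B4 = {f, h}  B5 = {c, h}  B6 = {c, d}  B7 = {d, e}  B8 = {e, g}  B9 = {g, j}
Tree: B1–B2, B2–B3, B3–B4, B4–B5, B5–B6, B6–B7, B7–B8, B8–B9
Each bag holds 2 vertices, so the decomposition has width 1, which upper-bounds the treewidth. Any graph with an edge has treewidth ≥ 1, and G has the edge b–i. Hence tw(G) = 1 exactly.

1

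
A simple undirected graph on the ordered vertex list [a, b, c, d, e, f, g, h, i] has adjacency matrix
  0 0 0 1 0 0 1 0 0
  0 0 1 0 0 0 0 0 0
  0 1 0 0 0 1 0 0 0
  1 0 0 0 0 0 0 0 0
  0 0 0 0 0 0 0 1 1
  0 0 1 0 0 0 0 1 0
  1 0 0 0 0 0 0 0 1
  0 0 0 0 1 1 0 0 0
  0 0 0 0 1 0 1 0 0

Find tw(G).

1

A width-1 tree decomposition is:
Bags: B1 = {a, d}  B2 = {a, g}  B3 = {g, i}  B4 = {e, i}  B5 = {e, h}  B6 = {f, h}  B7 = {c, f}  B8 = {b, c}
Tree: B1–B2, B2–B3, B3–B4, B4–B5, B5–B6, B6–B7, B7–B8
Each bag holds 2 vertices, so the decomposition has width 1, which upper-bounds the treewidth. G has an edge, so its treewidth is at least 1. Therefore the treewidth is 1.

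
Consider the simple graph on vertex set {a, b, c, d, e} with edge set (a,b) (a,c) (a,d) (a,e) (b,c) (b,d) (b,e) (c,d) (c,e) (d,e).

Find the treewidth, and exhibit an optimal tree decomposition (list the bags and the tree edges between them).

Treewidth 4.
Bags: B1 = {a, b, c, d, e}
Tree: (single bag)

A single bag containing all 5 vertices is trivially a valid decomposition of width 4. On the other hand G contains the 5-clique {a, b, c, d, e}. A clique must lie in a single bag of any decomposition, so no decomposition can have width below 4. Therefore the treewidth is 4.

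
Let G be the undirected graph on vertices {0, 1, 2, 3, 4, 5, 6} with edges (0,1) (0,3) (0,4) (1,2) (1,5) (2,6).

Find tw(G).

1

A width-1 tree decomposition is:
Bags: B1 = {0, 1}  B2 = {1, 5}  B3 = {1, 2}  B4 = {2, 6}  B5 = {0, 3}  B6 = {0, 4}
Tree: B1–B2, B2–B3, B3–B4, B1–B5, B1–B6
Each bag holds 2 vertices, so the decomposition has width 1, which upper-bounds the treewidth. Since G has at least one edge (e.g. 0–1), it is not an edgeless graph, so tw(G) ≥ 1. Therefore the treewidth is 1.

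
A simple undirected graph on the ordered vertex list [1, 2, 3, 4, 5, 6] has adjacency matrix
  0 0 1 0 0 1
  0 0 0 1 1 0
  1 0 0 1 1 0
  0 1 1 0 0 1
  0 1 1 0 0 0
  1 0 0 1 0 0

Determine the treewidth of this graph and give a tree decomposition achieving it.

The largest bag has 3 vertices, giving width 2; this decomposition certifies tw(G) ≤ 2. For the lower bound, G contains the cycle 6–1–3–4–6, so G is not a forest; only forests have treewidth ≤ 1, hence tw(G) ≥ 2. The upper and lower bounds meet at 2, so that is the treewidth.

Treewidth 2.
Bags: B1 = {1, 4, 6}  B2 = {1, 3, 4}  B3 = {2, 3, 4}  B4 = {2, 3, 5}
Tree: B1–B2, B2–B3, B3–B4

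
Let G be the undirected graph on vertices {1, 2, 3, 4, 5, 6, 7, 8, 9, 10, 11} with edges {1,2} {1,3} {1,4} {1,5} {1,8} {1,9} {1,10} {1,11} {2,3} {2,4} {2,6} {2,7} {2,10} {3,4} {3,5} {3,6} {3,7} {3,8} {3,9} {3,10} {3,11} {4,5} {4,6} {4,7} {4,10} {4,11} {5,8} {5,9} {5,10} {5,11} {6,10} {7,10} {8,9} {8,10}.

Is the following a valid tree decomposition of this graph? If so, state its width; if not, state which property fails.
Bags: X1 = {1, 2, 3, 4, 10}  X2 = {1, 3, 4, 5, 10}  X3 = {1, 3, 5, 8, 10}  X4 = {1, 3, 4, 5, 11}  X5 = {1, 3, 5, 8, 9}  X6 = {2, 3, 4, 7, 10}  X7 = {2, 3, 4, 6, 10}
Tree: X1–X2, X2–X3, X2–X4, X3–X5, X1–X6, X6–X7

Vertex coverage: the bags together contain {1, 2, 3, 4, 5, 6, 7, 8, 9, 10, 11}, the full vertex set. Edge coverage: each edge of G has both endpoints in at least one bag. Running intersection: for every vertex, the bags containing it form a connected subtree. All three properties hold, so this is a valid tree decomposition of width max|bag| − 1 = 4, and hence tw(G) ≤ 4.

Yes; width 4.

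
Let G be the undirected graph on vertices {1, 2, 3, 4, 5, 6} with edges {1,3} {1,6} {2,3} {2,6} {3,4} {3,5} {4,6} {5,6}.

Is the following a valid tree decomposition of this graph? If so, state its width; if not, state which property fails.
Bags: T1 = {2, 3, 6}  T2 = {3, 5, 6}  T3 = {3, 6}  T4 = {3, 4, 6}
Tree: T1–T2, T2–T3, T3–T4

A tree decomposition must satisfy three properties: every vertex lies in some bag; for every edge, both endpoints lie together in some bag; and for every vertex, the bags containing it form a connected subtree. Here vertex 1 appears in no bag, so the decomposition is invalid.

No — vertex 1 appears in no bag.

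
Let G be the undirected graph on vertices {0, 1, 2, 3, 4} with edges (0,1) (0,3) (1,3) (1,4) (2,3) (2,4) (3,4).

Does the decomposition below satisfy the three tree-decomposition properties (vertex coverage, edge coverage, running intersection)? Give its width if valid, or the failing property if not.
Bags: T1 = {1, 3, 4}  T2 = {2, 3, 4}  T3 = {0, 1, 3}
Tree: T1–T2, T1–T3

Yes; width 2.

Vertex coverage: the bags together contain {0, 1, 2, 3, 4}, the full vertex set. Edge coverage: each edge of G has both endpoints in at least one bag. Running intersection: for every vertex, the bags containing it form a connected subtree. All three properties hold, so this is a valid tree decomposition of width max|bag| − 1 = 2, and hence tw(G) ≤ 2.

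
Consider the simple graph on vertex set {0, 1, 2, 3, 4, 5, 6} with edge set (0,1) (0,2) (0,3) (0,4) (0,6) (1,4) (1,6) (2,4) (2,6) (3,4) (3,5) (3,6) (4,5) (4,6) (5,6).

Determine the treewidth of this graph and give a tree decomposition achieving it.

Treewidth 3.
Bags: B1 = {0, 2, 4, 6}  B2 = {0, 1, 4, 6}  B3 = {0, 3, 4, 6}  B4 = {3, 4, 5, 6}
Tree: B1–B2, B2–B3, B3–B4

Each bag holds 4 vertices, so the decomposition has width 3, which upper-bounds the treewidth. Conversely, {0, 1, 4, 6} is a clique of size 4, and the vertices of any clique must share a bag in every tree decomposition; so some bag has ≥ 4 vertices and tw(G) ≥ 3. Hence tw(G) = 3 exactly.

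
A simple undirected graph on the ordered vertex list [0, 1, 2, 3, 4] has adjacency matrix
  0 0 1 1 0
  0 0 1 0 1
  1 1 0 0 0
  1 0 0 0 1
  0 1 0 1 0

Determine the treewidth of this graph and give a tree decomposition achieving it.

Treewidth 2.
Bags: B1 = {0, 2, 3}  B2 = {1, 2, 3}  B3 = {1, 3, 4}
Tree: B1–B2, B2–B3

The largest bag has 3 vertices, giving width 2; this decomposition certifies tw(G) ≤ 2. For the lower bound, G contains the cycle 3–0–2–1–4–3, so G is not a forest; only forests have treewidth ≤ 1, hence tw(G) ≥ 2. The upper and lower bounds meet at 2, so that is the treewidth.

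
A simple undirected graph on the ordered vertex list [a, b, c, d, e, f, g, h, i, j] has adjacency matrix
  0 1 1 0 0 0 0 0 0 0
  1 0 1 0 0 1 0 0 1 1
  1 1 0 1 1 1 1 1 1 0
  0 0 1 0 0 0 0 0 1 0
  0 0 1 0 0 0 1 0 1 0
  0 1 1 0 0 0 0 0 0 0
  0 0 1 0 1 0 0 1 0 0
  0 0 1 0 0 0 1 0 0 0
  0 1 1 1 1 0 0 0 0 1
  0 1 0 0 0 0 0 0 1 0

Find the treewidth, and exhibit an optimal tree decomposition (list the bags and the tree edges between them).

Treewidth 2.
Bags: B1 = {b, c, i}  B2 = {a, b, c}  B3 = {c, e, i}  B4 = {c, e, g}  B5 = {b, i, j}  B6 = {c, d, i}  B7 = {c, g, h}  B8 = {b, c, f}
Tree: B1–B2, B1–B3, B3–B4, B1–B5, B3–B6, B4–B7, B2–B8

Every bag has size at most 3, so the width is 3 − 1 = 2 and tw(G) ≤ 2. On the other hand G contains the 3-clique {b, i, j}. A clique must lie in a single bag of any decomposition, so no decomposition can have width below 2. Therefore the treewidth is 2.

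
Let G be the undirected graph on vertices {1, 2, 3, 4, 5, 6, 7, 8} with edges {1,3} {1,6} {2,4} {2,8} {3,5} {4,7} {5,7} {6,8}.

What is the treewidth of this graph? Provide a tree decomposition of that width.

Every bag has size at most 3, so the width is 3 − 1 = 2 and tw(G) ≤ 2. For the lower bound, G contains the cycle 6–8–2–4–7–5–3–1–6, so G is not a forest; only forests have treewidth ≤ 1, hence tw(G) ≥ 2. Therefore the treewidth is 2.

Treewidth 2.
Bags: B1 = {2, 6, 8}  B2 = {2, 4, 6}  B3 = {4, 6, 7}  B4 = {5, 6, 7}  B5 = {3, 5, 6}  B6 = {1, 3, 6}
Tree: B1–B2, B2–B3, B3–B4, B4–B5, B5–B6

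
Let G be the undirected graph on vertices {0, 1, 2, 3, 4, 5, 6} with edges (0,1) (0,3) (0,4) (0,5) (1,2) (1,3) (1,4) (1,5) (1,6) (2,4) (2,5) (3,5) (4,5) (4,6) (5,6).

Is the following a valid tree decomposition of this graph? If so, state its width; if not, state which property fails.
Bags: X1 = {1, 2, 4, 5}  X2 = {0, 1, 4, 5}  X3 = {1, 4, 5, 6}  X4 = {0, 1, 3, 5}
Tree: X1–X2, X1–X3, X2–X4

Checking the three conditions: (i) the bags cover all of {0, 1, 2, 3, 4, 5, 6}; (ii) for each edge, some bag contains both endpoints; (iii) the bags containing any fixed vertex form a subtree. All hold, so the decomposition is valid with width 4 − 1 = 3.

Yes; width 3.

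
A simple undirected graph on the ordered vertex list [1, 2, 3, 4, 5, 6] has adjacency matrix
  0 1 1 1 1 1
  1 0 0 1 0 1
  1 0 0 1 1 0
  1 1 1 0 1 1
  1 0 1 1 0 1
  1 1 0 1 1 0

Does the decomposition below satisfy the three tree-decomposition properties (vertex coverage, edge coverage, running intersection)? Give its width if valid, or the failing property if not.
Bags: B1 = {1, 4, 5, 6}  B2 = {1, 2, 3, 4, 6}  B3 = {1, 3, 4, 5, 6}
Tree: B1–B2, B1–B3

No — bags containing vertex 3 are not connected in the tree.

A tree decomposition must satisfy three properties: every vertex lies in some bag; for every edge, both endpoints lie together in some bag; and for every vertex, the bags containing it form a connected subtree. Here bags containing vertex 3 are not connected in the tree, so the decomposition is invalid.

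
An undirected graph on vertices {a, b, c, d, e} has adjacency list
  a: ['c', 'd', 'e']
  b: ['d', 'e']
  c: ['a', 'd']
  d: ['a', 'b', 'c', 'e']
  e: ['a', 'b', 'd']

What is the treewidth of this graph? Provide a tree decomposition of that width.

The largest bag has 3 vertices, giving width 2; this decomposition certifies tw(G) ≤ 2. For the lower bound, the 3 vertices {a, d, e} are pairwise adjacent, and any tree decomposition puts a clique entirely inside one bag — forcing width ≥ 2. Hence tw(G) = 2 exactly.

Treewidth 2.
One optimal decomposition is:
Bags: B1 = {a, d, e}  B2 = {b, d, e}  B3 = {a, c, d}
Tree: B1–B2, B1–B3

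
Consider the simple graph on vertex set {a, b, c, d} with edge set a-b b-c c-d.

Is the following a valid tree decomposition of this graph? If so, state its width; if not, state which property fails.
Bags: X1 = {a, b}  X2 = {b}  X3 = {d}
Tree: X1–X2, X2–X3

No — vertex c appears in no bag.

A tree decomposition must satisfy three properties: every vertex lies in some bag; for every edge, both endpoints lie together in some bag; and for every vertex, the bags containing it form a connected subtree. Here vertex c appears in no bag, so the decomposition is invalid.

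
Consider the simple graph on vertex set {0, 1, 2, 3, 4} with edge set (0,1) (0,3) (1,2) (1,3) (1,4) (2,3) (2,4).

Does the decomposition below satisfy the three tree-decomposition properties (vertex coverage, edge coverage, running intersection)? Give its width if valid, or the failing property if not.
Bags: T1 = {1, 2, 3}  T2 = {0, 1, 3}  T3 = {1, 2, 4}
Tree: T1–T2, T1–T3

Every vertex of G appears in some bag (union = {0, 1, 2, 3, 4}); every edge is covered by a bag; and for each vertex v the set of bags containing v is connected in the bag tree. The decomposition is therefore valid. The largest bag has 3 vertices, so the width is 2.

Yes; width 2.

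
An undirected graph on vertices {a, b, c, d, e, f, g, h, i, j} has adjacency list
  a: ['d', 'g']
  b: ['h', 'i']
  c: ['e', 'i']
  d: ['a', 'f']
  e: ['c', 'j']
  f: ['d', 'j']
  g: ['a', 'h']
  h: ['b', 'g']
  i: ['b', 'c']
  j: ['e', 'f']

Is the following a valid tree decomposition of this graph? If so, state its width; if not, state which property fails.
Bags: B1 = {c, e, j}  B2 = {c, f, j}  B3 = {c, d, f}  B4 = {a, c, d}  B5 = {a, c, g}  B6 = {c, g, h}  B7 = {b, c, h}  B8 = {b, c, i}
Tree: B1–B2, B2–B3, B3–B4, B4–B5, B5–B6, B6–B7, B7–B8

Yes; width 2.

Checking the three conditions: (i) the bags cover all of {a, b, c, d, e, f, g, h, i, j}; (ii) for each edge, some bag contains both endpoints; (iii) the bags containing any fixed vertex form a subtree. All hold, so the decomposition is valid with width 3 − 1 = 2.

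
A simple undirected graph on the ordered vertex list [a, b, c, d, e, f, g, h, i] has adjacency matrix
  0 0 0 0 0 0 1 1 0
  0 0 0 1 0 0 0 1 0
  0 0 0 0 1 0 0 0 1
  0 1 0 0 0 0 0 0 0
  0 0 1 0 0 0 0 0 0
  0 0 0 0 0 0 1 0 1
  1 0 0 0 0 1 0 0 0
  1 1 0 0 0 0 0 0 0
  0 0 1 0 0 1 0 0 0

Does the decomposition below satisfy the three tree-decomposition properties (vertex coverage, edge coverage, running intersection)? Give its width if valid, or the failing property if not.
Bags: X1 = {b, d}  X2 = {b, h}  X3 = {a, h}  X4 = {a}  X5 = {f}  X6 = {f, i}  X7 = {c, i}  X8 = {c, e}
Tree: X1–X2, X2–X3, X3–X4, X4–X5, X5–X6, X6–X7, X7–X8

A tree decomposition must satisfy three properties: every vertex lies in some bag; for every edge, both endpoints lie together in some bag; and for every vertex, the bags containing it form a connected subtree. Here vertex g appears in no bag, so the decomposition is invalid.

No — vertex g appears in no bag.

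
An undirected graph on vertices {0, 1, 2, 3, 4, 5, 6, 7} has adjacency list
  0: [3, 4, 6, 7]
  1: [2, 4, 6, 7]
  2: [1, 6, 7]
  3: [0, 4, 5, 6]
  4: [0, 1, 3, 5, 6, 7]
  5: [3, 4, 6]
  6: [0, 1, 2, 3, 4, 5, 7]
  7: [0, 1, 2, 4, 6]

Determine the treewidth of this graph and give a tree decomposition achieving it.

Treewidth 3.
One such decomposition:
Bags: B1 = {0, 4, 6, 7}  B2 = {1, 4, 6, 7}  B3 = {1, 2, 6, 7}  B4 = {0, 3, 4, 6}  B5 = {3, 4, 5, 6}
Tree: B1–B2, B2–B3, B1–B4, B4–B5

The largest bag has 4 vertices, giving width 3; this decomposition certifies tw(G) ≤ 3. On the other hand G contains the 4-clique {1, 2, 6, 7}. A clique must lie in a single bag of any decomposition, so no decomposition can have width below 3. The upper and lower bounds meet at 3, so that is the treewidth.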